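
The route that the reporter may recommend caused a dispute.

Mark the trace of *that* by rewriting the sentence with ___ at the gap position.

The route that the reporter may recommend ___ caused a dispute.

The filler 'that' is interpreted as the direct object of 'recommend'. The gap is right after 'recommend'.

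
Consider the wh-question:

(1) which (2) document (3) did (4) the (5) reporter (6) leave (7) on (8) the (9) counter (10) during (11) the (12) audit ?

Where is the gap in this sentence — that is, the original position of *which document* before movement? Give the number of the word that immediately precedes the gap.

In situ: The reporter did leave which document on the counter during the audit.
'which document' is the direct object of 'leave'. It moves to the left edge, and the trace sits right after 'leave':
Which document did the reporter leave ___ on the counter during the audit?
'leave' is word 6.

6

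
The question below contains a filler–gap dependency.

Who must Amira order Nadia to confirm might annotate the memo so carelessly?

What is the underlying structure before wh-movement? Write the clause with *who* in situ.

The filler 'who' is interpreted as the subject of the clause embedded under 'confirm'. It moves to the left edge, and the trace sits right after 'confirm':
Who must Amira order Nadia to confirm ___ might annotate the memo so carelessly?

Amira must order Nadia to confirm who might annotate the memo so carelessly.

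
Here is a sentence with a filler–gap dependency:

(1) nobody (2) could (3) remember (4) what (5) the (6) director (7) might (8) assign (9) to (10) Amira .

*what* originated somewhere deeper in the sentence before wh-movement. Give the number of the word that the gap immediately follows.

Before movement: The director might assign what to Amira.
The filler 'what' is interpreted as the direct object of 'assign'. Wh-movement fronts it, leaving a gap right after 'assign':
Nobody could remember what the director might assign ___ to Amira.
'assign' is word 8.

8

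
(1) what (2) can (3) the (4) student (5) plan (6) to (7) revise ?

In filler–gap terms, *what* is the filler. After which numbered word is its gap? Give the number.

Pre-movement form: The student can plan to revise what.
The filler 'what' is interpreted as the direct object of 'revise'. It moves to the left edge, and the trace sits right after 'revise':
What can the student plan to revise ___?
'revise' is word 7.

7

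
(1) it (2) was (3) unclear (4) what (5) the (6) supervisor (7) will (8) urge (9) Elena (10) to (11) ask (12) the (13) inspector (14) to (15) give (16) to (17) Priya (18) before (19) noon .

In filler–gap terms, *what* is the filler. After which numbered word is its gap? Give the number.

15

In situ: The supervisor will urge Elena to ask the inspector to give what to Priya before noon.
'what' functions as the direct object of 'give'. It moves to the left edge, and the trace sits right after 'give':
It was unclear what the supervisor will urge Elena to ask the inspector to give ___ to Priya before noon.
'give' is word 15.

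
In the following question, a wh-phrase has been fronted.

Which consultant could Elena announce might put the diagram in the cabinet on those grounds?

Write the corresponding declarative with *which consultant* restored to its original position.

Elena could announce which consultant might put the diagram in the cabinet on those grounds.

'which consultant' functions as the subject of the clause embedded under 'announce'. It moves to the left edge, and the trace sits right after 'announce':
Which consultant could Elena announce ___ might put the diagram in the cabinet on those grounds?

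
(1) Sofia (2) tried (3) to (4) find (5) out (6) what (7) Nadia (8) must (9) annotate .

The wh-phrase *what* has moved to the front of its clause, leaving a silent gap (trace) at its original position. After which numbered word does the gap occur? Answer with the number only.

Before movement: Nadia must annotate what.
'what' functions as the direct object of 'annotate'. Wh-movement fronts it, leaving a gap right after 'annotate':
Sofia tried to find out what Nadia must annotate ___.
'annotate' is word 9.

9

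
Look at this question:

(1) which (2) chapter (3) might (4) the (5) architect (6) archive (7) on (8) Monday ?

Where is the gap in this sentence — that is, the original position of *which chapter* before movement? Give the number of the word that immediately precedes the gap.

6

Before movement: The architect might archive which chapter on Monday.
'which chapter' is the direct object of 'archive'. It moves to the left edge, and the trace sits right after 'archive':
Which chapter might the architect archive ___ on Monday?
'archive' is word 6.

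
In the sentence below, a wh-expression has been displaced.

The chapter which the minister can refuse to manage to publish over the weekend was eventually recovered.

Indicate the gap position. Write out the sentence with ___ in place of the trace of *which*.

The chapter which the minister can refuse to manage to publish ___ over the weekend was eventually recovered.

The filler 'which' is interpreted as the direct object of 'publish'. The gap is right after 'publish'.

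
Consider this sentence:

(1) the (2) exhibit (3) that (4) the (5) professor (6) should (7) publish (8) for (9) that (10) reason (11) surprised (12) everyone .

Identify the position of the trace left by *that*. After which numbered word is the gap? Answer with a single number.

7

'that' is the direct object of 'publish'. Fronting leaves a gap immediately after 'publish':
The exhibit that the professor should publish ___ for that reason surprised everyone.
'publish' is word 7.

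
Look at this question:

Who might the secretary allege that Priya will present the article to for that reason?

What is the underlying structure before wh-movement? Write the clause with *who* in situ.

'who' is the object of the preposition 'to' (recipient of 'present'). Wh-movement fronts it, leaving a gap right after 'to':
Who might the secretary allege that Priya will present the article to ___ for that reason?

The secretary might allege that Priya will present the article to who for that reason.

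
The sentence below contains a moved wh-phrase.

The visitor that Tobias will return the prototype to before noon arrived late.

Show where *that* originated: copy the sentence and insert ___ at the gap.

The visitor that Tobias will return the prototype to ___ before noon arrived late.

'that' is the object of the preposition 'to' (recipient of 'return'). The gap is right after 'to'.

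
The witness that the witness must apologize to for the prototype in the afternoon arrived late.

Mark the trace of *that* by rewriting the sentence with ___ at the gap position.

The witness that the witness must apologize to ___ for the prototype in the afternoon arrived late.

'that' functions as the object of the preposition 'to'. The gap is right after 'to'.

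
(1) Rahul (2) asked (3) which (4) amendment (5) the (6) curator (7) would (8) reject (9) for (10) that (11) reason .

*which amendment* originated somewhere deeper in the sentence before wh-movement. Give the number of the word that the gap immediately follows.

8

In situ: The curator would reject which amendment for that reason.
'which amendment' functions as the direct object of 'reject'. Fronting leaves a gap immediately after 'reject':
Rahul asked which amendment the curator would reject ___ for that reason.
'reject' is word 8.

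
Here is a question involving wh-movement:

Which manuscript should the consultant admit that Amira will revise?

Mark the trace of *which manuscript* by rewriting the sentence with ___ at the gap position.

Which manuscript should the consultant admit that Amira will revise ___?

Underlying clause: The consultant should admit that Amira will revise which manuscript.
The filler 'which manuscript' is interpreted as the direct object of 'revise'. The gap is right after 'revise'.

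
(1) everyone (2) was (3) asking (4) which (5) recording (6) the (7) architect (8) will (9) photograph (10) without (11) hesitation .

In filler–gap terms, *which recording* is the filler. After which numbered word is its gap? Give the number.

9

Underlying clause: The architect will photograph which recording without hesitation.
'which recording' functions as the direct object of 'photograph'. Fronting leaves a gap immediately after 'photograph':
Everyone was asking which recording the architect will photograph ___ without hesitation.
'photograph' is word 9.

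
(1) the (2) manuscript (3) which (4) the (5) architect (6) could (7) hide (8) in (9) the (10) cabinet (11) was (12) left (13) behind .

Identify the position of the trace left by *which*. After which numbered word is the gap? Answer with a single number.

'which' is the direct object of 'hide'. Fronting leaves a gap immediately after 'hide':
The manuscript which the architect could hide ___ in the cabinet was left behind.
'hide' is word 7.

7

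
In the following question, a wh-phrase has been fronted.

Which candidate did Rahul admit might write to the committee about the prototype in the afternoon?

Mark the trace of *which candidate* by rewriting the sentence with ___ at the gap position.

Underlying clause: Rahul did admit which candidate might write to the committee about the prototype in the afternoon.
'which candidate' is the subject of the clause embedded under 'admit'. The gap is right after 'admit'.

Which candidate did Rahul admit ___ might write to the committee about the prototype in the afternoon?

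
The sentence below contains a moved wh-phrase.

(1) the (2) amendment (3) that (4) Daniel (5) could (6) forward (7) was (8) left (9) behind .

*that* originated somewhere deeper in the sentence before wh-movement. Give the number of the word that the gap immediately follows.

6

'that' is the direct object of 'forward'. It moves to the left edge, and the trace sits right after 'forward':
The amendment that Daniel could forward ___ was left behind.
'forward' is word 6.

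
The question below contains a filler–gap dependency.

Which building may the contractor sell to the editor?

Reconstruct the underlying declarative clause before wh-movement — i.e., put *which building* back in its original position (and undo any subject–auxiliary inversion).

'which building' functions as the direct object of 'sell'. Fronting leaves a gap immediately after 'sell':
Which building may the contractor sell ___ to the editor?

The contractor may sell which building to the editor.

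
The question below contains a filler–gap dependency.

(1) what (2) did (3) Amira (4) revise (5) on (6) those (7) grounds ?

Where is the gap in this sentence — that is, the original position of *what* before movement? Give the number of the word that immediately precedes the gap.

Underlying clause: Amira did revise what on those grounds.
'what' is the direct object of 'revise'. Fronting leaves a gap immediately after 'revise':
What did Amira revise ___ on those grounds?
'revise' is word 4.

4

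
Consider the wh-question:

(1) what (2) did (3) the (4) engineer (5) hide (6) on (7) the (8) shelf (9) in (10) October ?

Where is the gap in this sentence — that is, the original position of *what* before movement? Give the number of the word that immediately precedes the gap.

5

Underlying clause: The engineer did hide what on the shelf in October.
'what' is the direct object of 'hide'. Fronting leaves a gap immediately after 'hide':
What did the engineer hide ___ on the shelf in October?
'hide' is word 5.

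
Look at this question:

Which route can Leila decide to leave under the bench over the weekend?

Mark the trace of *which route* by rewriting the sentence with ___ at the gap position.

Underlying clause: Leila can decide to leave which route under the bench over the weekend.
'which route' is the direct object of 'leave'. The gap is right after 'leave'.

Which route can Leila decide to leave ___ under the bench over the weekend?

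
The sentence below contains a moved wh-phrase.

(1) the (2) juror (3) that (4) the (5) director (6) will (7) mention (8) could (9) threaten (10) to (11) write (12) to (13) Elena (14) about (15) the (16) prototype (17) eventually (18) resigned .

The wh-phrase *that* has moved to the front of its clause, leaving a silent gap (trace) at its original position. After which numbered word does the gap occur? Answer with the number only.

7

'that' functions as the subject of the clause embedded under 'mention'. It moves to the left edge, and the trace sits right after 'mention':
The juror that the director will mention ___ could threaten to write to Elena about the prototype eventually resigned.
'mention' is word 7.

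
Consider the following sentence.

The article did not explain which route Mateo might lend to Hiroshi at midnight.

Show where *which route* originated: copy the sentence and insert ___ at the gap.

The article did not explain which route Mateo might lend ___ to Hiroshi at midnight.

In situ: Mateo might lend which route to Hiroshi at midnight.
The filler 'which route' is interpreted as the direct object of 'lend'. The gap is right after 'lend'.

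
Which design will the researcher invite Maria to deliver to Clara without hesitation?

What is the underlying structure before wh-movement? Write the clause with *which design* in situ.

'which design' functions as the direct object of 'deliver'. Wh-movement fronts it, leaving a gap right after 'deliver':
Which design will the researcher invite Maria to deliver ___ to Clara without hesitation?

The researcher will invite Maria to deliver which design to Clara without hesitation.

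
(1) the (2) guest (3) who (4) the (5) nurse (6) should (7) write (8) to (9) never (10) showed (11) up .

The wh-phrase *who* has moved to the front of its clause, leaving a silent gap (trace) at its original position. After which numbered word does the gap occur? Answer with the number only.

8

'who' functions as the object of the preposition 'to'. Fronting leaves a gap immediately after 'to':
The guest who the nurse should write to ___ never showed up.
'to' is word 8.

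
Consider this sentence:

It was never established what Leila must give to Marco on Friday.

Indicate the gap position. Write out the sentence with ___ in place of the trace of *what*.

It was never established what Leila must give ___ to Marco on Friday.

In situ: Leila must give what to Marco on Friday.
The filler 'what' is interpreted as the direct object of 'give'. The gap is right after 'give'.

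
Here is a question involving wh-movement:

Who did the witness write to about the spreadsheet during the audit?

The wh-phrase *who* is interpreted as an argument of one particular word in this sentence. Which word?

Before movement: The witness did write to who about the spreadsheet during the audit.
The filler 'who' is interpreted as the object of the preposition 'to'. Wh-movement fronts it, leaving a gap right after 'to':
Who did the witness write to ___ about the spreadsheet during the audit?

to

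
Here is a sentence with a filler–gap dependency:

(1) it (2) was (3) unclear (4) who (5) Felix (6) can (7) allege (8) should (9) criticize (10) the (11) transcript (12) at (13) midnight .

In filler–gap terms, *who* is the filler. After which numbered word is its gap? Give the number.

7

In situ: Felix can allege who should criticize the transcript at midnight.
The filler 'who' is interpreted as the subject of the clause embedded under 'allege'. Wh-movement fronts it, leaving a gap right after 'allege':
It was unclear who Felix can allege ___ should criticize the transcript at midnight.
'allege' is word 7.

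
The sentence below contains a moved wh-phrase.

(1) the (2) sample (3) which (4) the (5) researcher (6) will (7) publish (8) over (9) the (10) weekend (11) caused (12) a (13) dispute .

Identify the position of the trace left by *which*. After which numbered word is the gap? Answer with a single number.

7

'which' functions as the direct object of 'publish'. Fronting leaves a gap immediately after 'publish':
The sample which the researcher will publish ___ over the weekend caused a dispute.
'publish' is word 7.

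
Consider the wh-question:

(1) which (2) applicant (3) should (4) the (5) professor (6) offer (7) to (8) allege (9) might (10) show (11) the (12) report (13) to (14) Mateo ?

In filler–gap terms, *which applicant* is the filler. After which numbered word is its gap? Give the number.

8

Before movement: The professor should offer to allege which applicant might show the report to Mateo.
'which applicant' functions as the subject of the clause embedded under 'allege'. Wh-movement fronts it, leaving a gap right after 'allege':
Which applicant should the professor offer to allege ___ might show the report to Mateo?
'allege' is word 8.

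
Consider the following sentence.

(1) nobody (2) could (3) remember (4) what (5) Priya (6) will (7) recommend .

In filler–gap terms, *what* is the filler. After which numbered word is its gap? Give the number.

Pre-movement form: Priya will recommend what.
'what' is the direct object of 'recommend'. Fronting leaves a gap immediately after 'recommend':
Nobody could remember what Priya will recommend ___.
'recommend' is word 7.

7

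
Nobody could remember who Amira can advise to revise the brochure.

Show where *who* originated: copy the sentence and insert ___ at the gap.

Nobody could remember who Amira can advise ___ to revise the brochure.

Underlying clause: Amira can advise who to revise the brochure.
'who' functions as the direct object of 'advise'. The gap is right after 'advise'.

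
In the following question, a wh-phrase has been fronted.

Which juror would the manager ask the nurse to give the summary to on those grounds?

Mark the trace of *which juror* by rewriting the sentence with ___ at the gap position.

Which juror would the manager ask the nurse to give the summary to ___ on those grounds?

Pre-movement form: The manager would ask the nurse to give the summary to which juror on those grounds.
'which juror' functions as the object of the preposition 'to' (recipient of 'give'). The gap is right after 'to'.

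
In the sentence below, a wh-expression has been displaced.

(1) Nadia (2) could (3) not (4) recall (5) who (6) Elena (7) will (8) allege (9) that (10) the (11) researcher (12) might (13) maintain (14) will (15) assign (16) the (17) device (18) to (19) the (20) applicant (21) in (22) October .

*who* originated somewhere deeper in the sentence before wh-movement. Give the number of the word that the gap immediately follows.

13

Underlying clause: Elena will allege that the researcher might maintain who will assign the device to the applicant in October.
'who' functions as the subject of the clause embedded under 'maintain'. Wh-movement fronts it, leaving a gap right after 'maintain':
Nadia could not recall who Elena will allege that the researcher might maintain ___ will assign the device to the applicant in October.
'maintain' is word 13.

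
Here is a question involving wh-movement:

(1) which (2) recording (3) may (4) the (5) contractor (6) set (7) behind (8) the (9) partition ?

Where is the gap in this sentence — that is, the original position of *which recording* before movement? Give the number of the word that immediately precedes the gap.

6

In situ: The contractor may set which recording behind the partition.
'which recording' functions as the direct object of 'set'. Fronting leaves a gap immediately after 'set':
Which recording may the contractor set ___ behind the partition?
'set' is word 6.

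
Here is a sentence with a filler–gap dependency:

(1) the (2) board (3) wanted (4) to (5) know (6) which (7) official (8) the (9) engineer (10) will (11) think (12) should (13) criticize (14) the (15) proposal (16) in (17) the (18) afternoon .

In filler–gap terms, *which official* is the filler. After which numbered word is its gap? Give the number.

Before movement: The engineer will think which official should criticize the proposal in the afternoon.
'which official' functions as the subject of the clause embedded under 'think'. Wh-movement fronts it, leaving a gap right after 'think':
The board wanted to know which official the engineer will think ___ should criticize the proposal in the afternoon.
'think' is word 11.

11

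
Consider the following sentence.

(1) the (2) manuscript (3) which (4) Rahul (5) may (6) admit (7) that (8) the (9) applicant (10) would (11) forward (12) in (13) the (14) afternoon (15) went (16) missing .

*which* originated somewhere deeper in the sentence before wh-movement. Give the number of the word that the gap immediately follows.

11

The filler 'which' is interpreted as the direct object of 'forward'. Fronting leaves a gap immediately after 'forward':
The manuscript which Rahul may admit that the applicant would forward ___ in the afternoon went missing.
'forward' is word 11.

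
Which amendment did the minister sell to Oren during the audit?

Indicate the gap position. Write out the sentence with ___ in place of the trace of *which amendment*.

Which amendment did the minister sell ___ to Oren during the audit?

Underlying clause: The minister did sell which amendment to Oren during the audit.
The filler 'which amendment' is interpreted as the direct object of 'sell'. The gap is right after 'sell'.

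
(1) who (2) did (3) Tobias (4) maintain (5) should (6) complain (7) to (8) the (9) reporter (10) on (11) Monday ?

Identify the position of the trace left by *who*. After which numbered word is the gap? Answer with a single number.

4

Pre-movement form: Tobias did maintain who should complain to the reporter on Monday.
The filler 'who' is interpreted as the subject of the clause embedded under 'maintain'. Wh-movement fronts it, leaving a gap right after 'maintain':
Who did Tobias maintain ___ should complain to the reporter on Monday?
'maintain' is word 4.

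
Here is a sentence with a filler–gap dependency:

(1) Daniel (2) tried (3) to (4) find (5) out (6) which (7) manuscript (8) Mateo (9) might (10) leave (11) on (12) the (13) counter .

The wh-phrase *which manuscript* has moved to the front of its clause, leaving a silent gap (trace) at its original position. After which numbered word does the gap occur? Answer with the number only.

Underlying clause: Mateo might leave which manuscript on the counter.
The filler 'which manuscript' is interpreted as the direct object of 'leave'. It moves to the left edge, and the trace sits right after 'leave':
Daniel tried to find out which manuscript Mateo might leave ___ on the counter.
'leave' is word 10.

10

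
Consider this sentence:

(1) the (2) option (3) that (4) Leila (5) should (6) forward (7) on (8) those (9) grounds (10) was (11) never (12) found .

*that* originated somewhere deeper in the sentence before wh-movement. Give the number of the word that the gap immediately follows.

6

'that' functions as the direct object of 'forward'. Fronting leaves a gap immediately after 'forward':
The option that Leila should forward ___ on those grounds was never found.
'forward' is word 6.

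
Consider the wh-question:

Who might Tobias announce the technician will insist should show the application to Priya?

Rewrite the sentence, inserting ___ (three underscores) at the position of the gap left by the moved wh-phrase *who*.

Who might Tobias announce the technician will insist ___ should show the application to Priya?

Pre-movement form: Tobias might announce the technician will insist who should show the application to Priya.
'who' functions as the subject of the clause embedded under 'insist'. The gap is right after 'insist'.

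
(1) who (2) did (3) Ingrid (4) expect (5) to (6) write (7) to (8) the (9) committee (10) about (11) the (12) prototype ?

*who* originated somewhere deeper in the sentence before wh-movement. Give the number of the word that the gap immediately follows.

Before movement: Ingrid did expect who to write to the committee about the prototype.
'who' is the direct object of 'expect'. It moves to the left edge, and the trace sits right after 'expect':
Who did Ingrid expect ___ to write to the committee about the prototype?
'expect' is word 4.

4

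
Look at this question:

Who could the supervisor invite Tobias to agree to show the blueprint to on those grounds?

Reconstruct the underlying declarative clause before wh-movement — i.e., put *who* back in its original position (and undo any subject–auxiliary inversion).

'who' functions as the object of the preposition 'to' (recipient of 'show'). Fronting leaves a gap immediately after 'to':
Who could the supervisor invite Tobias to agree to show the blueprint to ___ on those grounds?

The supervisor could invite Tobias to agree to show the blueprint to who on those grounds.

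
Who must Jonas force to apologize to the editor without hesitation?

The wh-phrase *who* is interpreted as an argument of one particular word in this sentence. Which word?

Underlying clause: Jonas must force who to apologize to the editor without hesitation.
'who' functions as the direct object of 'force'. Wh-movement fronts it, leaving a gap right after 'force':
Who must Jonas force ___ to apologize to the editor without hesitation?

force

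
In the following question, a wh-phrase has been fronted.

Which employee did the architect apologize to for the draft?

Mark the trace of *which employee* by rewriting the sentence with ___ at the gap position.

Which employee did the architect apologize to ___ for the draft?

Underlying clause: The architect did apologize to which employee for the draft.
The filler 'which employee' is interpreted as the object of the preposition 'to'. The gap is right after 'to'.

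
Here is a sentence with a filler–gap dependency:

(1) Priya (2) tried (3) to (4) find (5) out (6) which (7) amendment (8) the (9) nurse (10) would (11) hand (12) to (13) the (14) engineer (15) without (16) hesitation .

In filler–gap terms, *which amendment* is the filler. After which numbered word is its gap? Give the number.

11

Underlying clause: The nurse would hand which amendment to the engineer without hesitation.
'which amendment' is the direct object of 'hand'. Wh-movement fronts it, leaving a gap right after 'hand':
Priya tried to find out which amendment the nurse would hand ___ to the engineer without hesitation.
'hand' is word 11.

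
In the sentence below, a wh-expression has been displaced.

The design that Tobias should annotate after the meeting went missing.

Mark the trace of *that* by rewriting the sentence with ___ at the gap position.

The design that Tobias should annotate ___ after the meeting went missing.

'that' is the direct object of 'annotate'. The gap is right after 'annotate'.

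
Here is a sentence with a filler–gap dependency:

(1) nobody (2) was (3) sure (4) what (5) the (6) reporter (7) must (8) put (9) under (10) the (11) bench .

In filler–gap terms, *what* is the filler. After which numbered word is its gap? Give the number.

8

Pre-movement form: The reporter must put what under the bench.
'what' is the direct object of 'put'. It moves to the left edge, and the trace sits right after 'put':
Nobody was sure what the reporter must put ___ under the bench.
'put' is word 8.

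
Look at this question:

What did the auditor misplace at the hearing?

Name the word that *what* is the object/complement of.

misplace

Pre-movement form: The auditor did misplace what at the hearing.
'what' functions as the direct object of 'misplace'. Wh-movement fronts it, leaving a gap right after 'misplace':
What did the auditor misplace ___ at the hearing?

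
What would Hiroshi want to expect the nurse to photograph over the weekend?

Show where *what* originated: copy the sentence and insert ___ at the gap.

What would Hiroshi want to expect the nurse to photograph ___ over the weekend?

In situ: Hiroshi would want to expect the nurse to photograph what over the weekend.
The filler 'what' is interpreted as the direct object of 'photograph'. The gap is right after 'photograph'.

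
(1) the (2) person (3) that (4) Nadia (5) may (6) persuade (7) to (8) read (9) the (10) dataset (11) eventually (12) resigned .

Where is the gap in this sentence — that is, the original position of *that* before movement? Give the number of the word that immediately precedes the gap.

'that' is the direct object of 'persuade'. Fronting leaves a gap immediately after 'persuade':
The person that Nadia may persuade ___ to read the dataset eventually resigned.
'persuade' is word 6.

6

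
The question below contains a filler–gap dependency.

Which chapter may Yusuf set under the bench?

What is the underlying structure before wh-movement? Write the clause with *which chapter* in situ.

Yusuf may set which chapter under the bench.

'which chapter' is the direct object of 'set'. Fronting leaves a gap immediately after 'set':
Which chapter may Yusuf set ___ under the bench?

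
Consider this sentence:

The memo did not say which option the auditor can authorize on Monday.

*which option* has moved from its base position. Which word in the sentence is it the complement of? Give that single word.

authorize

Before movement: The auditor can authorize which option on Monday.
'which option' functions as the direct object of 'authorize'. Fronting leaves a gap immediately after 'authorize':
The memo did not say which option the auditor can authorize ___ on Monday.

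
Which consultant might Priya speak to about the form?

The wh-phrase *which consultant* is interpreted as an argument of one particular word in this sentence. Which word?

to

In situ: Priya might speak to which consultant about the form.
'which consultant' functions as the object of the preposition 'to'. Fronting leaves a gap immediately after 'to':
Which consultant might Priya speak to ___ about the form?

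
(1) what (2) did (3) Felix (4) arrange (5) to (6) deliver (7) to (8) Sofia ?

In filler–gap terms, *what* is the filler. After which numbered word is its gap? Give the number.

6

In situ: Felix did arrange to deliver what to Sofia.
'what' functions as the direct object of 'deliver'. Wh-movement fronts it, leaving a gap right after 'deliver':
What did Felix arrange to deliver ___ to Sofia?
'deliver' is word 6.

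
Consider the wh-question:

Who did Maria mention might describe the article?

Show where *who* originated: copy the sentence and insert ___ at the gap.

Before movement: Maria did mention who might describe the article.
'who' functions as the subject of the clause embedded under 'mention'. The gap is right after 'mention'.

Who did Maria mention ___ might describe the article?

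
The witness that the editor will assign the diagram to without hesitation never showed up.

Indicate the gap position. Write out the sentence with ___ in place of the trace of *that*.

The witness that the editor will assign the diagram to ___ without hesitation never showed up.

'that' is the object of the preposition 'to' (recipient of 'assign'). The gap is right after 'to'.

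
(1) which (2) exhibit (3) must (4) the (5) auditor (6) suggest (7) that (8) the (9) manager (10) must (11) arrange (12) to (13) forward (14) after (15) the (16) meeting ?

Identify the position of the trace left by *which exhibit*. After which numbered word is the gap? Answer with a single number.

13

Underlying clause: The auditor must suggest that the manager must arrange to forward which exhibit after the meeting.
The filler 'which exhibit' is interpreted as the direct object of 'forward'. Fronting leaves a gap immediately after 'forward':
Which exhibit must the auditor suggest that the manager must arrange to forward ___ after the meeting?
'forward' is word 13.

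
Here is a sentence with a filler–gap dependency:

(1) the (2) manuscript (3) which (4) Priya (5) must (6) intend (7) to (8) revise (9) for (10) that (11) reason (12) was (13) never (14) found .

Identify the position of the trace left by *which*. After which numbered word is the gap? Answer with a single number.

8

'which' functions as the direct object of 'revise'. Fronting leaves a gap immediately after 'revise':
The manuscript which Priya must intend to revise ___ for that reason was never found.
'revise' is word 8.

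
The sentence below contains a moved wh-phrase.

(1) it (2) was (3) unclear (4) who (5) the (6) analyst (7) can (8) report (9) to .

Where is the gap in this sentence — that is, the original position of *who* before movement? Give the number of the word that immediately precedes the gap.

9

In situ: The analyst can report to who.
The filler 'who' is interpreted as the object of the preposition 'to'. Wh-movement fronts it, leaving a gap right after 'to':
It was unclear who the analyst can report to ___.
'to' is word 9.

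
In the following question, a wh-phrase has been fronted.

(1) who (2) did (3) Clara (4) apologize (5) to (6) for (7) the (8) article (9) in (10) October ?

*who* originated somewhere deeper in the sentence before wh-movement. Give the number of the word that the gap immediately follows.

Pre-movement form: Clara did apologize to who for the article in October.
The filler 'who' is interpreted as the object of the preposition 'to'. Fronting leaves a gap immediately after 'to':
Who did Clara apologize to ___ for the article in October?
'to' is word 5.

5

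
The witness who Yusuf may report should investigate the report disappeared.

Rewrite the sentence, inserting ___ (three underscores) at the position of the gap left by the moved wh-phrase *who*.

The witness who Yusuf may report ___ should investigate the report disappeared.

'who' is the subject of the clause embedded under 'report'. The gap is right after 'report'.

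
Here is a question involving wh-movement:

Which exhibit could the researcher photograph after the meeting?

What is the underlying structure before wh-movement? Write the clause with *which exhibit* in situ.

The researcher could photograph which exhibit after the meeting.

'which exhibit' is the direct object of 'photograph'. It moves to the left edge, and the trace sits right after 'photograph':
Which exhibit could the researcher photograph ___ after the meeting?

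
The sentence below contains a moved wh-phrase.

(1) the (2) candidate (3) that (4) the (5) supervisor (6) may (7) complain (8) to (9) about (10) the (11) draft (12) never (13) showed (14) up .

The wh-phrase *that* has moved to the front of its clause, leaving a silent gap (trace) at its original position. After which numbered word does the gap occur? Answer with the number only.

'that' functions as the object of the preposition 'to'. Wh-movement fronts it, leaving a gap right after 'to':
The candidate that the supervisor may complain to ___ about the draft never showed up.
'to' is word 8.

8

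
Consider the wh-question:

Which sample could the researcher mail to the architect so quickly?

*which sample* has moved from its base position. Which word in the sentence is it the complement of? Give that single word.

In situ: The researcher could mail which sample to the architect so quickly.
'which sample' functions as the direct object of 'mail'. It moves to the left edge, and the trace sits right after 'mail':
Which sample could the researcher mail ___ to the architect so quickly?

mail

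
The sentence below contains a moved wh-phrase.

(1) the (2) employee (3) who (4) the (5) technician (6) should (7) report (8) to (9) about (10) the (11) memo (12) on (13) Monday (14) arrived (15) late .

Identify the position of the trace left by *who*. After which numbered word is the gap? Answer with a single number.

'who' functions as the object of the preposition 'to'. Fronting leaves a gap immediately after 'to':
The employee who the technician should report to ___ about the memo on Monday arrived late.
'to' is word 8.

8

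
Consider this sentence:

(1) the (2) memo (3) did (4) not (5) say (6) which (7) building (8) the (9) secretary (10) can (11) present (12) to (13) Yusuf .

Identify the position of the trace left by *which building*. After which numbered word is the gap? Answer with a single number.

Before movement: The secretary can present which building to Yusuf.
'which building' is the direct object of 'present'. Wh-movement fronts it, leaving a gap right after 'present':
The memo did not say which building the secretary can present ___ to Yusuf.
'present' is word 11.

11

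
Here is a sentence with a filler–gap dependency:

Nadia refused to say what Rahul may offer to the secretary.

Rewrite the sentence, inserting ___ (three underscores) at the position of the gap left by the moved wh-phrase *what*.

Nadia refused to say what Rahul may offer ___ to the secretary.

In situ: Rahul may offer what to the secretary.
'what' functions as the direct object of 'offer'. The gap is right after 'offer'.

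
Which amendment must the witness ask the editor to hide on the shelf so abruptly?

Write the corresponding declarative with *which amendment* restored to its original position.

'which amendment' is the direct object of 'hide'. Fronting leaves a gap immediately after 'hide':
Which amendment must the witness ask the editor to hide ___ on the shelf so abruptly?

The witness must ask the editor to hide which amendment on the shelf so abruptly.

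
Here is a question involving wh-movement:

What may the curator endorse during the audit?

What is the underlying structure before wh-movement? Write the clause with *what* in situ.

The curator may endorse what during the audit.

The filler 'what' is interpreted as the direct object of 'endorse'. It moves to the left edge, and the trace sits right after 'endorse':
What may the curator endorse ___ during the audit?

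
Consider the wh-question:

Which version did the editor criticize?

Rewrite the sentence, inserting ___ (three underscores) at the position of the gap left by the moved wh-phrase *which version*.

Which version did the editor criticize ___?

Underlying clause: The editor did criticize which version.
'which version' functions as the direct object of 'criticize'. The gap is right after 'criticize'.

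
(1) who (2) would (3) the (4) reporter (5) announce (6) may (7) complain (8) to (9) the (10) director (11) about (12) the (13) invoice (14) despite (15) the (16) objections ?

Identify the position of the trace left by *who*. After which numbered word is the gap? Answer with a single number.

5

Pre-movement form: The reporter would announce who may complain to the director about the invoice despite the objections.
'who' functions as the subject of the clause embedded under 'announce'. It moves to the left edge, and the trace sits right after 'announce':
Who would the reporter announce ___ may complain to the director about the invoice despite the objections?
'announce' is word 5.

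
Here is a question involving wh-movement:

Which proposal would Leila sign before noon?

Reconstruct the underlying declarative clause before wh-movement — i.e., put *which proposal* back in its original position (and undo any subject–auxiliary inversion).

Leila would sign which proposal before noon.

'which proposal' functions as the direct object of 'sign'. It moves to the left edge, and the trace sits right after 'sign':
Which proposal would Leila sign ___ before noon?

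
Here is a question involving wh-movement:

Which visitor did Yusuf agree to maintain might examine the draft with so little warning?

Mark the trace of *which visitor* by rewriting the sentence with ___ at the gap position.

Pre-movement form: Yusuf did agree to maintain which visitor might examine the draft with so little warning.
The filler 'which visitor' is interpreted as the subject of the clause embedded under 'maintain'. The gap is right after 'maintain'.

Which visitor did Yusuf agree to maintain ___ might examine the draft with so little warning?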